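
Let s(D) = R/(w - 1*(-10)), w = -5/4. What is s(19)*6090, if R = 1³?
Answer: 696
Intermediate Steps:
w = -5/4 (w = -5*¼ = -5/4 ≈ -1.2500)
R = 1
s(D) = 4/35 (s(D) = 1/(-5/4 - 1*(-10)) = 1/(-5/4 + 10) = 1/(35/4) = 1*(4/35) = 4/35)
s(19)*6090 = (4/35)*6090 = 696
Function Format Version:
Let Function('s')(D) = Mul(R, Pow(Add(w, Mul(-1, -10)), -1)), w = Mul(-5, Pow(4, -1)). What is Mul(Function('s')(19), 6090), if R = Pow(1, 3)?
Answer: 696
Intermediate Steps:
w = Rational(-5, 4) (w = Mul(-5, Rational(1, 4)) = Rational(-5, 4) ≈ -1.2500)
R = 1
Function('s')(D) = Rational(4, 35) (Function('s')(D) = Mul(1, Pow(Add(Rational(-5, 4), Mul(-1, -10)), -1)) = Mul(1, Pow(Add(Rational(-5, 4), 10), -1)) = Mul(1, Pow(Rational(35, 4), -1)) = Mul(1, Rational(4, 35)) = Rational(4, 35))
Mul(Function('s')(19), 6090) = Mul(Rational(4, 35), 6090) = 696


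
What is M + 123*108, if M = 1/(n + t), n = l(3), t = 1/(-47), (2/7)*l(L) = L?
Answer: 13084834/985 ≈ 13284.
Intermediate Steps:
l(L) = 7*L/2
t = -1/47 ≈ -0.021277
n = 21/2 (n = (7/2)*3 = 21/2 ≈ 10.500)
M = 94/985 (M = 1/(21/2 - 1/47) = 1/(985/94) = 94/985 ≈ 0.095431)
M + 123*108 = 94/985 + 123*108 = 94/985 + 13284 = 13084834/985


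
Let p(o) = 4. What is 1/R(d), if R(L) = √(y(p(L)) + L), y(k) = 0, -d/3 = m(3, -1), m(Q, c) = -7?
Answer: √21/21 ≈ 0.21822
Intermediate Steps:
d = 21 (d = -3*(-7) = 21)
R(L) = √L (R(L) = √(0 + L) = √L)
1/R(d) = 1/(√21) = √21/21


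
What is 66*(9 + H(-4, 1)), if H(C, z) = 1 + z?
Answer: 726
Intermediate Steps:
66*(9 + H(-4, 1)) = 66*(9 + (1 + 1)) = 66*(9 + 2) = 66*11 = 726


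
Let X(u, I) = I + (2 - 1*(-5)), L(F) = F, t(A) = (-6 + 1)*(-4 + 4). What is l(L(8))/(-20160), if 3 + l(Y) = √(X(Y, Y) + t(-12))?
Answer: 1/6720 - √15/20160 ≈ -4.3303e-5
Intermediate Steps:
t(A) = 0 (t(A) = -5*0 = 0)
X(u, I) = 7 + I (X(u, I) = I + (2 + 5) = I + 7 = 7 + I)
l(Y) = -3 + √(7 + Y) (l(Y) = -3 + √((7 + Y) + 0) = -3 + √(7 + Y))
l(L(8))/(-20160) = (-3 + √(7 + 8))/(-20160) = (-3 + √15)*(-1/20160) = 1/6720 - √15/20160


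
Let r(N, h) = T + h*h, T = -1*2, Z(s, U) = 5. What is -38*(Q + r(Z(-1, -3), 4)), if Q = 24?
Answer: -1444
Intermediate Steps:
T = -2
r(N, h) = -2 + h² (r(N, h) = -2 + h*h = -2 + h²)
-38*(Q + r(Z(-1, -3), 4)) = -38*(24 + (-2 + 4²)) = -38*(24 + (-2 + 16)) = -38*(24 + 14) = -38*38 = -1444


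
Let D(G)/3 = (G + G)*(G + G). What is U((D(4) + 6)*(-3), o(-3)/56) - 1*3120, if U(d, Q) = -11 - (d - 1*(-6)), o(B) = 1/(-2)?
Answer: -2543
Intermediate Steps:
o(B) = -½
D(G) = 12*G² (D(G) = 3*((G + G)*(G + G)) = 3*((2*G)*(2*G)) = 3*(4*G²) = 12*G²)
U(d, Q) = -17 - d (U(d, Q) = -11 - (d + 6) = -11 - (6 + d) = -11 + (-6 - d) = -17 - d)
U((D(4) + 6)*(-3), o(-3)/56) - 1*3120 = (-17 - (12*4² + 6)*(-3)) - 1*3120 = (-17 - (12*16 + 6)*(-3)) - 3120 = (-17 - (192 + 6)*(-3)) - 3120 = (-17 - 198*(-3)) - 3120 = (-17 - 1*(-594)) - 3120 = (-17 + 594) - 3120 = 577 - 3120 = -2543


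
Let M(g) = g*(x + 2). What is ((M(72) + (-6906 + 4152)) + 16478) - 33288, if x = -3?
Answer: -19636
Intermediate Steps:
M(g) = -g (M(g) = g*(-3 + 2) = g*(-1) = -g)
((M(72) + (-6906 + 4152)) + 16478) - 33288 = ((-1*72 + (-6906 + 4152)) + 16478) - 33288 = ((-72 - 2754) + 16478) - 33288 = (-2826 + 16478) - 33288 = 13652 - 33288 = -19636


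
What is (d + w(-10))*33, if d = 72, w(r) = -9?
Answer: 2079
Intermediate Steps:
(d + w(-10))*33 = (72 - 9)*33 = 63*33 = 2079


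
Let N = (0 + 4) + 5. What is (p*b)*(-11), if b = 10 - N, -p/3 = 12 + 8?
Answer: 660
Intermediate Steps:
N = 9 (N = 4 + 5 = 9)
p = -60 (p = -3*(12 + 8) = -3*20 = -60)
b = 1 (b = 10 - 1*9 = 10 - 9 = 1)
(p*b)*(-11) = -60*1*(-11) = -60*(-11) = 660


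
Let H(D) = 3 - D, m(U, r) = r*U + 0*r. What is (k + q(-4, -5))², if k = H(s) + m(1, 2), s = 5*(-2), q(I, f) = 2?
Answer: 289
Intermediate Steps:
m(U, r) = U*r (m(U, r) = U*r + 0 = U*r)
s = -10
k = 15 (k = (3 - 1*(-10)) + 1*2 = (3 + 10) + 2 = 13 + 2 = 15)
(k + q(-4, -5))² = (15 + 2)² = 17² = 289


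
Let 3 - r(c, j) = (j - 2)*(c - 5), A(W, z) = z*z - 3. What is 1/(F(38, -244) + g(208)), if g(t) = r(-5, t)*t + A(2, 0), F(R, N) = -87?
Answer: 1/429014 ≈ 2.3309e-6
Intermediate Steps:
A(W, z) = -3 + z² (A(W, z) = z² - 3 = -3 + z²)
r(c, j) = 3 - (-5 + c)*(-2 + j) (r(c, j) = 3 - (j - 2)*(c - 5) = 3 - (-2 + j)*(-5 + c) = 3 - (-5 + c)*(-2 + j))
g(t) = -3 + t*(-17 + 10*t) (g(t) = (-7 + 2*(-5) + 5*t - 1*(-5)*t)*t + (-3 + 0²) = (-7 - 10 + 5*t + 5*t)*t + (-3 + 0) = (-17 + 10*t)*t - 3 = t*(-17 + 10*t) - 3 = -3 + t*(-17 + 10*t))
1/(F(38, -244) + g(208)) = 1/(-87 + (-3 + 208*(-17 + 10*208))) = 1/(-87 + (-3 + 208*(-17 + 2080))) = 1/(-87 + (-3 + 208*2063)) = 1/(-87 + (-3 + 429104)) = 1/(-87 + 429101) = 1/429014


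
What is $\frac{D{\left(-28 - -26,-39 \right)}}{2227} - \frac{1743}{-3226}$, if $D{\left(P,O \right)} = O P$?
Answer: $\frac{4133289}{7184302} \approx 0.57532$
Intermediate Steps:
$\frac{D{\left(-28 - -26,-39 \right)}}{2227} - \frac{1743}{-3226} = \frac{\left(-39\right) \left(-28 - -26\right)}{2227} - \frac{1743}{-3226} = - 39 \left(-28 + 26\right) \frac{1}{2227} - - \frac{1743}{3226} = \left(-39\right) \left(-2\right) \frac{1}{2227} + \frac{1743}{3226} = 78 \cdot \frac{1}{2227} + \frac{1743}{3226} = \frac{78}{2227} + \frac{1743}{3226} = \frac{4133289}{7184302}$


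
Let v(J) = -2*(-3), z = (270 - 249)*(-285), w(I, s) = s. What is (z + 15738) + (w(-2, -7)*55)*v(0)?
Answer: 7443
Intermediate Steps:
z = -5985 (z = 21*(-285) = -5985)
v(J) = 6
(z + 15738) + (w(-2, -7)*55)*v(0) = (-5985 + 15738) - 7*55*6 = 9753 - 385*6 = 9753 - 2310 = 7443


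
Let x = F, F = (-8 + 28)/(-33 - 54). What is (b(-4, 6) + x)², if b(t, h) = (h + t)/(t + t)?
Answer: 27889/121104 ≈ 0.23029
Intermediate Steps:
F = -20/87 (F = 20/(-87) = 20*(-1/87) = -20/87 ≈ -0.22989)
x = -20/87 ≈ -0.22989
b(t, h) = (h + t)/(2*t) (b(t, h) = (h + t)/((2*t)) = (h + t)*(1/(2*t)) = (h + t)/(2*t))
(b(-4, 6) + x)² = ((½)*(6 - 4)/(-4) - 20/87)² = ((½)*(-¼)*2 - 20/87)² = (-¼ - 20/87)² = (-167/348)² = 27889/121104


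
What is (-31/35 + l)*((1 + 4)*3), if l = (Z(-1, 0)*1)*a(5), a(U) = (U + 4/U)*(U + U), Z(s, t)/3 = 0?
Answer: -93/7 ≈ -13.286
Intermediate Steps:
Z(s, t) = 0 (Z(s, t) = 3*0 = 0)
a(U) = 2*U*(U + 4/U) (a(U) = (U + 4/U)*(2*U) = 2*U*(U + 4/U))
l = 0 (l = (0*1)*(8 + 2*5²) = 0*(8 + 2*25) = 0*(8 + 50) = 0*58 = 0)
(-31/35 + l)*((1 + 4)*3) = (-31/35 + 0)*((1 + 4)*3) = (-31*1/35 + 0)*(5*3) = (-31/35 + 0)*15 = -31/35*15 = -93/7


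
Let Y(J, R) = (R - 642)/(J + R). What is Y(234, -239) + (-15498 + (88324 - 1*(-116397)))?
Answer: 946996/5 ≈ 1.8940e+5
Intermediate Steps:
Y(J, R) = (-642 + R)/(J + R)
Y(234, -239) + (-15498 + (88324 - 1*(-116397))) = (-642 - 239)/(234 - 239) + (-15498 + (88324 - 1*(-116397))) = -881/(-5) + (-15498 + (88324 + 116397)) = -⅕*(-881) + (-15498 + 204721) = 881/5 + 189223 = 946996/5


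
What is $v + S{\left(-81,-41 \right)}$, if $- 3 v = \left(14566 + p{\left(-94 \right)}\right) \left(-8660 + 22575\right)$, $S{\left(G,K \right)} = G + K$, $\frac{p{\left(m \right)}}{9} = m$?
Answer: $- \frac{190914166}{3} \approx -6.3638 \cdot 10^{7}$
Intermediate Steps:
$p{\left(m \right)} = 9 m$
$v = - \frac{190913800}{3}$ ($v = - \frac{\left(14566 + 9 \left(-94\right)\right) \left(-8660 + 22575\right)}{3} = - \frac{\left(14566 - 846\right) 13915}{3} = - \frac{13720 \cdot 13915}{3} = \left(- \frac{1}{3}\right) 190913800 = - \frac{190913800}{3} \approx -6.3638 \cdot 10^{7}$)
$v + S{\left(-81,-41 \right)} = - \frac{190913800}{3} - 122 = - \frac{190914166}{3}$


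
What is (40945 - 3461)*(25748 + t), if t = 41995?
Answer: 2539278612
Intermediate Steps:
(40945 - 3461)*(25748 + t) = (40945 - 3461)*(25748 + 41995) = 37484*67743 = 2539278612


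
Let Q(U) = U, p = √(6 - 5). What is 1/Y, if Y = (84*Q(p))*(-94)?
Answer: -1/7896 ≈ -0.00012665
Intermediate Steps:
p = 1 (p = √1 = 1)
Y = -7896 (Y = (84*1)*(-94) = 84*(-94) = -7896)
1/Y = 1/(-7896) = -1/7896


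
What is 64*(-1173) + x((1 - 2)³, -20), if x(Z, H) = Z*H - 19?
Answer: -75071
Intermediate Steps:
x(Z, H) = -19 + H*Z (x(Z, H) = H*Z - 19 = -19 + H*Z)
64*(-1173) + x((1 - 2)³, -20) = 64*(-1173) + (-19 - 20*(1 - 2)³) = -75072 + (-19 - 20*(-1)³) = -75072 + (-19 - 20*(-1)) = -75072 + (-19 + 20) = -75072 + 1 = -75071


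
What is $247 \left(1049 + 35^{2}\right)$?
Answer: $561678$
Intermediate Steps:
$247 \left(1049 + 35^{2}\right) = 247 \left(1049 + 1225\right) = 247 \cdot 2274 = 561678$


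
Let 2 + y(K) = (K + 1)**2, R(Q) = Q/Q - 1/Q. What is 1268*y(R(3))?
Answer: 8876/9 ≈ 986.22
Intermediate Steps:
R(Q) = 1 - 1/Q
y(K) = -2 + (1 + K)**2 (y(K) = -2 + (K + 1)**2 = -2 + (1 + K)**2)
1268*y(R(3)) = 1268*(-2 + (1 + (-1 + 3)/3)**2) = 1268*(-2 + (1 + (1/3)*2)**2) = 1268*(-2 + (1 + 2/3)**2) = 1268*(-2 + (5/3)**2) = 1268*(-2 + 25/9) = 1268*(7/9) = 8876/9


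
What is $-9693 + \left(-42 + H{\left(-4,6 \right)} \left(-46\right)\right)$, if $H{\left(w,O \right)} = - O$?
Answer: $-9459$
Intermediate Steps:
$-9693 + \left(-42 + H{\left(-4,6 \right)} \left(-46\right)\right) = -9693 - \left(42 - \left(-1\right) 6 \left(-46\right)\right) = -9693 - -234 = -9693 + \left(-42 + 276\right) = -9693 + 234 = -9459$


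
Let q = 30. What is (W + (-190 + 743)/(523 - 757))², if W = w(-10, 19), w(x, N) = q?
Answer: 41822089/54756 ≈ 763.79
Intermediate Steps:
w(x, N) = 30
W = 30
(W + (-190 + 743)/(523 - 757))² = (30 + (-190 + 743)/(523 - 757))² = (30 + 553/(-234))² = (30 + 553*(-1/234))² = (30 - 553/234)² = (6467/234)² = 41822089/54756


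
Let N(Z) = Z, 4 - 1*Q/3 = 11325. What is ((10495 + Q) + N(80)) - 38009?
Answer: -61397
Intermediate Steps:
Q = -33963 (Q = 12 - 3*11325 = 12 - 33975 = -33963)
((10495 + Q) + N(80)) - 38009 = ((10495 - 33963) + 80) - 38009 = (-23468 + 80) - 38009 = -23388 - 38009 = -61397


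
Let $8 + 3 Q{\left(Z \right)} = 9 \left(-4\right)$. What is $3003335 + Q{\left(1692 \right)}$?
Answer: $\frac{9009961}{3} \approx 3.0033 \cdot 10^{6}$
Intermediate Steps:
$Q{\left(Z \right)} = - \frac{44}{3}$ ($Q{\left(Z \right)} = - \frac{8}{3} + \frac{9 \left(-4\right)}{3} = - \frac{8}{3} + \frac{1}{3} \left(-36\right) = - \frac{8}{3} - 12 = - \frac{44}{3}$)
$3003335 + Q{\left(1692 \right)} = 3003335 - \frac{44}{3} = \frac{9009961}{3}$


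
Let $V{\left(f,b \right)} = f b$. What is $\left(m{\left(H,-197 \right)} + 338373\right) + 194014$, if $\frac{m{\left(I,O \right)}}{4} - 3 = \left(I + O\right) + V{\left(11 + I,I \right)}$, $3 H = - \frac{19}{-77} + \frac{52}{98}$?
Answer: $\frac{1390030657327}{2614689} \approx 5.3162 \cdot 10^{5}$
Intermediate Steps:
$H = \frac{419}{1617}$ ($H = \frac{- \frac{19}{-77} + \frac{52}{98}}{3} = \frac{\left(-19\right) \left(- \frac{1}{77}\right) + 52 \cdot \frac{1}{98}}{3} = \frac{\frac{19}{77} + \frac{26}{49}}{3} = \frac{1}{3} \cdot \frac{419}{539} = \frac{419}{1617} \approx 0.25912$)
$V{\left(f,b \right)} = b f$
$m{\left(I,O \right)} = 12 + 4 I + 4 O + 4 I \left(11 + I\right)$ ($m{\left(I,O \right)} = 12 + 4 \left(\left(I + O\right) + I \left(11 + I\right)\right) = 12 + 4 \left(I + O + I \left(11 + I\right)\right) = 12 + \left(4 I + 4 O + 4 I \left(11 + I\right)\right) = 12 + 4 I + 4 O + 4 I \left(11 + I\right)$)
$\left(m{\left(H,-197 \right)} + 338373\right) + 194014 = \left(\left(12 + 4 \cdot \frac{419}{1617} + 4 \left(-197\right) + 4 \cdot \frac{419}{1617} \left(11 + \frac{419}{1617}\right)\right) + 338373\right) + 194014 = \left(\left(12 + \frac{1676}{1617} - 788 + 4 \cdot \frac{419}{1617} \cdot \frac{18206}{1617}\right) + 338373\right) + 194014 = \left(\left(12 + \frac{1676}{1617} - 788 + \frac{30513256}{2614689}\right) + 338373\right) + 194014 = \left(- \frac{1995775316}{2614689} + 338373\right) + 194014 = \frac{882744385681}{2614689} + 194014 = \frac{1390030657327}{2614689}$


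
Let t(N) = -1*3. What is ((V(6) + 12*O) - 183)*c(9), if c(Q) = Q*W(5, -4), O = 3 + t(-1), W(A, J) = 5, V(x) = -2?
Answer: -8325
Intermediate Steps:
t(N) = -3
O = 0 (O = 3 - 3 = 0)
c(Q) = 5*Q (c(Q) = Q*5 = 5*Q)
((V(6) + 12*O) - 183)*c(9) = ((-2 + 12*0) - 183)*(5*9) = ((-2 + 0) - 183)*45 = (-2 - 183)*45 = -185*45 = -8325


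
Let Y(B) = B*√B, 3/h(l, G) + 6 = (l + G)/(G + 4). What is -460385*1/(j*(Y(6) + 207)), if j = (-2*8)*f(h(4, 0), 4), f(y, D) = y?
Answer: -52944275/227376 + 2301925*√6/341064 ≈ -216.32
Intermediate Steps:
h(l, G) = 3/(-6 + (G + l)/(4 + G)) (h(l, G) = 3/(-6 + (l + G)/(G + 4)) = 3/(-6 + (G + l)/(4 + G)))
Y(B) = B^(3/2)
j = 48/5 (j = (-2*8)*(3*(4 + 0)/(-24 + 4 - 5*0)) = -48*4/(-24 + 4 + 0) = -48*4/(-20) = -48*(-1)*4/20 = -16*(-⅗) = 48/5 ≈ 9.6000)
-460385*1/(j*(Y(6) + 207)) = -460385*5/(48*(6^(3/2) + 207)) = -460385*5/(48*(6*√6 + 207)) = -460385*5/(48*(207 + 6*√6)) = -460385/(9936/5 + 288*√6/5)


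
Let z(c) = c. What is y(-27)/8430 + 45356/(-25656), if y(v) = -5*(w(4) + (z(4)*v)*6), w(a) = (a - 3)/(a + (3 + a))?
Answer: -4571681/3304279 ≈ -1.3836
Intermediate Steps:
w(a) = (-3 + a)/(3 + 2*a)
y(v) = -5/11 - 120*v (y(v) = -5*((-3 + 4)/(3 + 2*4) + (4*v)*6) = -5*(1/(3 + 8) + 24*v) = -5*(1/11 + 24*v) = -5/11 - 120*v)
y(-27)/8430 + 45356/(-25656) = (-5/11 - 120*(-27))/8430 + 45356/(-25656) = (-5/11 + 3240)*(1/8430) + 45356*(-1/25656) = (35635/11)*(1/8430) - 11339/6414 = 7127/18546 - 11339/6414 = -4571681/3304279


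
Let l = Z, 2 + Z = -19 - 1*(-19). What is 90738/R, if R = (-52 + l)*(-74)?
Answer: 5041/222 ≈ 22.707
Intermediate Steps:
Z = -2 (Z = -2 + (-19 - 1*(-19)) = -2 + (-19 + 19) = -2 + 0 = -2)
l = -2
R = 3996 (R = (-52 - 2)*(-74) = -54*(-74) = 3996)
90738/R = 90738/3996 = 90738*(1/3996) = 5041/222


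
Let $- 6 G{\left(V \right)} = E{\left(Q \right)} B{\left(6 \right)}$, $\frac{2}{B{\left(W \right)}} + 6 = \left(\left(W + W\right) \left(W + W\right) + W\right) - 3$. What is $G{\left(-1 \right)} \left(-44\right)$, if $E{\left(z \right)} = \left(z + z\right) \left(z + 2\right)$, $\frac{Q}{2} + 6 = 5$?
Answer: $0$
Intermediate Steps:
$Q = -2$ ($Q = -12 + 2 \cdot 5 = -12 + 10 = -2$)
$E{\left(z \right)} = 2 z \left(2 + z\right)$
$B{\left(W \right)} = \frac{2}{-9 + W + 4 W^{2}}$ ($B{\left(W \right)} = \frac{2}{-6 - \left(3 - W - \left(W + W\right) \left(W + W\right)\right)} = \frac{2}{-6 - \left(3 - W - 2 W 2 W\right)} = \frac{2}{-6 - \left(3 - W - 4 W^{2}\right)} = \frac{2}{-6 + \left(-3 + W + 4 W^{2}\right)} = \frac{2}{-9 + W + 4 W^{2}}$)
$G{\left(V \right)} = 0$ ($G{\left(V \right)} = - \frac{2 \left(-2\right) \left(2 - 2\right) \frac{2}{-9 + 6 + 4 \cdot 6^{2}}}{6} = - \frac{2 \left(-2\right) 0 \frac{2}{-9 + 6 + 4 \cdot 36}}{6} = - \frac{0 \frac{2}{-9 + 6 + 144}}{6} = - \frac{0 \cdot \frac{2}{141}}{6} = \left(- \frac{1}{6}\right) 0 = 0$)
$G{\left(-1 \right)} \left(-44\right) = 0 \left(-44\right) = 0$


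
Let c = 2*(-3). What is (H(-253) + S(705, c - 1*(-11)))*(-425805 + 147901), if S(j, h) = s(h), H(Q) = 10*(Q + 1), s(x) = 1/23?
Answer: 16107037936/23 ≈ 7.0031e+8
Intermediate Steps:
s(x) = 1/23
c = -6
H(Q) = 10 + 10*Q (H(Q) = 10*(1 + Q) = 10 + 10*Q)
S(j, h) = 1/23
(H(-253) + S(705, c - 1*(-11)))*(-425805 + 147901) = ((10 + 10*(-253)) + 1/23)*(-425805 + 147901) = ((10 - 2530) + 1/23)*(-277904) = (-2520 + 1/23)*(-277904) = -57959/23*(-277904) = 16107037936/23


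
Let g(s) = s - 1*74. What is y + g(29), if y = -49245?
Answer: -49290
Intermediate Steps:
g(s) = -74 + s (g(s) = s - 74 = -74 + s)
y + g(29) = -49245 + (-74 + 29) = -49245 - 45 = -49290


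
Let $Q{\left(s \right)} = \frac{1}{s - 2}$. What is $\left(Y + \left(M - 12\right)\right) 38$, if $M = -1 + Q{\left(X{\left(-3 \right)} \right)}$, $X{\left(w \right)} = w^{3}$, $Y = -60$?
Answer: $- \frac{80484}{29} \approx -2775.3$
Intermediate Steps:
$Q{\left(s \right)} = \frac{1}{-2 + s}$
$M = - \frac{30}{29}$ ($M = -1 + \frac{1}{-2 + \left(-3\right)^{3}} = -1 + \frac{1}{-2 - 27} = -1 + \frac{1}{-29} = -1 - \frac{1}{29} = - \frac{30}{29} \approx -1.0345$)
$\left(Y + \left(M - 12\right)\right) 38 = \left(-60 - \frac{378}{29}\right) 38 = \left(- \frac{2118}{29}\right) 38 = - \frac{80484}{29}$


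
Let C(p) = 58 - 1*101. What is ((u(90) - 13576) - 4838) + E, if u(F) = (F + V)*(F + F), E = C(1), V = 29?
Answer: 2963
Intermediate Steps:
C(p) = -43 (C(p) = 58 - 101 = -43)
E = -43
u(F) = 2*F*(29 + F) (u(F) = (F + 29)*(F + F) = (29 + F)*(2*F) = 2*F*(29 + F))
((u(90) - 13576) - 4838) + E = ((2*90*(29 + 90) - 13576) - 4838) - 43 = ((2*90*119 - 13576) - 4838) - 43 = ((21420 - 13576) - 4838) - 43 = (7844 - 4838) - 43 = 3006 - 43 = 2963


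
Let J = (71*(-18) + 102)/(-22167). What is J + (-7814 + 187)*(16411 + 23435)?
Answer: -2245557310546/7389 ≈ -3.0391e+8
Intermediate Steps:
J = 392/7389 (J = (-1278 + 102)*(-1/22167) = -1176*(-1/22167) = 392/7389 ≈ 0.053052)
J + (-7814 + 187)*(16411 + 23435) = 392/7389 + (-7814 + 187)*(16411 + 23435) = 392/7389 - 7627*39846 = 392/7389 - 303905442 = -2245557310546/7389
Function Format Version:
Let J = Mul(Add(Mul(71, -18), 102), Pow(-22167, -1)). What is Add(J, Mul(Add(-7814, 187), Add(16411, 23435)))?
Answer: Rational(-2245557310546, 7389) ≈ -3.0391e+8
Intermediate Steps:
J = Rational(392, 7389) (J = Mul(Add(-1278, 102), Rational(-1, 22167)) = Mul(-1176, Rational(-1, 22167)) = Rational(392, 7389) ≈ 0.053052)
Add(J, Mul(Add(-7814, 187), Add(16411, 23435))) = Add(Rational(392, 7389), Mul(Add(-7814, 187), Add(16411, 23435))) = Add(Rational(392, 7389), Mul(-7627, 39846)) = Add(Rational(392, 7389), -303905442) = Rational(-2245557310546, 7389)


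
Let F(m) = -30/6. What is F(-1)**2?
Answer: 25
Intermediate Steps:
F(m) = -5 (F(m) = -30*1/6 = -5)
F(-1)**2 = (-5)**2 = 25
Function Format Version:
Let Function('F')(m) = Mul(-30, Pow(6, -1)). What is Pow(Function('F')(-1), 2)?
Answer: 25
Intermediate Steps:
Function('F')(m) = -5 (Function('F')(m) = Mul(-30, Rational(1, 6)) = -5)
Pow(Function('F')(-1), 2) = Pow(-5, 2) = 25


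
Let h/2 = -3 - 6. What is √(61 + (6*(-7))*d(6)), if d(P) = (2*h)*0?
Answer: √61 ≈ 7.8102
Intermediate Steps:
h = -18 (h = 2*(-3 - 6) = 2*(-9) = -18)
d(P) = 0 (d(P) = (2*(-18))*0 = -36*0 = 0)
√(61 + (6*(-7))*d(6)) = √(61 + (6*(-7))*0) = √(61 - 42*0) = √(61 + 0) = √61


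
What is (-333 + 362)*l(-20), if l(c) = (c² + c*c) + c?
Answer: 22620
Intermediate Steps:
l(c) = c + 2*c² (l(c) = (c² + c²) + c = 2*c² + c = c + 2*c²)
(-333 + 362)*l(-20) = (-333 + 362)*(-20*(1 + 2*(-20))) = 29*(-20*(1 - 40)) = 29*(-20*(-39)) = 29*780 = 22620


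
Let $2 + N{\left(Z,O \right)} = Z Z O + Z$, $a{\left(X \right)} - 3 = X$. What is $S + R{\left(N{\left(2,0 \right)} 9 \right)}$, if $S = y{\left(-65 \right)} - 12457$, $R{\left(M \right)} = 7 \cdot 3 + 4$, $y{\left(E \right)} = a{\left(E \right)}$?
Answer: $-12494$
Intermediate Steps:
$a{\left(X \right)} = 3 + X$
$N{\left(Z,O \right)} = -2 + Z + O Z^{2}$ ($N{\left(Z,O \right)} = -2 + \left(Z Z O + Z\right) = -2 + \left(Z^{2} O + Z\right) = -2 + \left(O Z^{2} + Z\right) = -2 + \left(Z + O Z^{2}\right) = -2 + Z + O Z^{2}$)
$y{\left(E \right)} = 3 + E$
$R{\left(M \right)} = 25$ ($R{\left(M \right)} = 21 + 4 = 25$)
$S = -12519$ ($S = \left(3 - 65\right) - 12457 = -62 - 12457 = -12519$)
$S + R{\left(N{\left(2,0 \right)} 9 \right)} = -12519 + 25 = -12494$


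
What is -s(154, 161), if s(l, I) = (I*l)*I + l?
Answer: -3991988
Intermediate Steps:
s(l, I) = l + l*I² (s(l, I) = l*I² + l = l + l*I²)
-s(154, 161) = -154*(1 + 161²) = -154*(1 + 25921) = -154*25922 = -1*3991988 = -3991988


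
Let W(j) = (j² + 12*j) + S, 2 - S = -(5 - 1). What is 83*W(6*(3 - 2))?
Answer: 9462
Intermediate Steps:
S = 6 (S = 2 - (-1)*(5 - 1) = 2 - (-1)*4 = 2 - 1*(-4) = 2 + 4 = 6)
W(j) = 6 + j² + 12*j (W(j) = (j² + 12*j) + 6 = 6 + j² + 12*j)
83*W(6*(3 - 2)) = 83*(6 + (6*(3 - 2))² + 12*(6*(3 - 2))) = 83*(6 + (6*1)² + 12*(6*1)) = 83*(6 + 6² + 12*6) = 83*(6 + 36 + 72) = 83*114 = 9462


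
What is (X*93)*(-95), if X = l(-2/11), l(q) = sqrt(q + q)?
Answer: -17670*I*sqrt(11)/11 ≈ -5327.7*I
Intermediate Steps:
l(q) = sqrt(2)*sqrt(q) (l(q) = sqrt(2*q) = sqrt(2)*sqrt(q))
X = 2*I*sqrt(11)/11 (X = sqrt(2)*sqrt(-2/11) = sqrt(2)*(I*sqrt(22)/11) = 2*I*sqrt(11)/11 ≈ 0.60302*I)
(X*93)*(-95) = ((2*I*sqrt(11)/11)*93)*(-95) = (186*I*sqrt(11)/11)*(-95) = -17670*I*sqrt(11)/11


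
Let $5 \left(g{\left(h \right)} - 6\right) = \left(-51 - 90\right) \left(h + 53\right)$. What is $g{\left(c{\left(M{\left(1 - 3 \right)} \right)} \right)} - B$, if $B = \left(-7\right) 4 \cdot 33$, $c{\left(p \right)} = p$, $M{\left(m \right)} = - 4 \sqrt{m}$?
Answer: $- \frac{2823}{5} + \frac{564 i \sqrt{2}}{5} \approx -564.6 + 159.52 i$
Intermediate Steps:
$g{\left(h \right)} = - \frac{7443}{5} - \frac{141 h}{5}$ ($g{\left(h \right)} = 6 + \frac{\left(-51 - 90\right) \left(h + 53\right)}{5} = 6 + \frac{\left(-141\right) \left(53 + h\right)}{5} = 6 + \frac{-7473 - 141 h}{5} = 6 - \left(\frac{7473}{5} + \frac{141 h}{5}\right) = - \frac{7443}{5} - \frac{141 h}{5}$)
$B = -924$ ($B = \left(-28\right) 33 = -924$)
$g{\left(c{\left(M{\left(1 - 3 \right)} \right)} \right)} - B = \left(- \frac{7443}{5} - \frac{141 \left(- 4 \sqrt{1 - 3}\right)}{5}\right) - -924 = \left(- \frac{7443}{5} - \frac{141 \left(- 4 \sqrt{1 - 3}\right)}{5}\right) + 924 = \left(- \frac{7443}{5} - \frac{141 \left(- 4 \sqrt{-2}\right)}{5}\right) + 924 = \left(- \frac{7443}{5} - \frac{141 \left(- 4 i \sqrt{2}\right)}{5}\right) + 924 = \left(- \frac{7443}{5} + \frac{564 i \sqrt{2}}{5}\right) + 924 = - \frac{2823}{5} + \frac{564 i \sqrt{2}}{5}$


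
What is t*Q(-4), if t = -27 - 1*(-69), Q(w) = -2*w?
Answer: 336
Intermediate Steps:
t = 42 (t = -27 + 69 = 42)
t*Q(-4) = 42*(-2*(-4)) = 42*8 = 336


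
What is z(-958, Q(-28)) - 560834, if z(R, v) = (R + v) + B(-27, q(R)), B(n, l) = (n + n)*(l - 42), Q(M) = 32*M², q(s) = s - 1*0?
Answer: -482704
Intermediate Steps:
q(s) = s (q(s) = s + 0 = s)
B(n, l) = 2*n*(-42 + l) (B(n, l) = (2*n)*(-42 + l) = 2*n*(-42 + l))
z(R, v) = 2268 + v - 53*R (z(R, v) = (R + v) + 2*(-27)*(-42 + R) = (R + v) + (2268 - 54*R) = 2268 + v - 53*R)
z(-958, Q(-28)) - 560834 = (2268 + 32*(-28)² - 53*(-958)) - 560834 = (2268 + 32*784 + 50774) - 560834 = (2268 + 25088 + 50774) - 560834 = 78130 - 560834 = -482704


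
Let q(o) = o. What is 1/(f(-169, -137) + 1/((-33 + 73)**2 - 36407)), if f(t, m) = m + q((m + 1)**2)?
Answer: 34807/639021712 ≈ 5.4469e-5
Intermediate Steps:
f(t, m) = m + (1 + m)**2 (f(t, m) = m + (m + 1)**2 = m + (1 + m)**2)
1/(f(-169, -137) + 1/((-33 + 73)**2 - 36407)) = 1/((-137 + (1 - 137)**2) + 1/((-33 + 73)**2 - 36407)) = 1/((-137 + (-136)**2) + 1/(40**2 - 36407)) = 1/((-137 + 18496) + 1/(1600 - 36407)) = 1/(18359 + 1/(-34807)) = 1/(18359 - 1/34807) = 1/(639021712/34807) = 34807/639021712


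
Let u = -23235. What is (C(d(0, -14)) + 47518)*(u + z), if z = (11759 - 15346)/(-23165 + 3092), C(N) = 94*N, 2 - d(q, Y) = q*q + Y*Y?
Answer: -13656907176176/20073 ≈ -6.8036e+8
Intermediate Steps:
d(q, Y) = 2 - Y² - q² (d(q, Y) = 2 - (q*q + Y*Y) = 2 - (q² + Y²) = 2 - (Y² + q²) = 2 + (-Y² - q²) = 2 - Y² - q²)
z = 3587/20073 (z = -3587/(-20073) = -3587*(-1/20073) = 3587/20073 ≈ 0.17870)
(C(d(0, -14)) + 47518)*(u + z) = (94*(2 - 1*(-14)² - 1*0²) + 47518)*(-23235 + 3587/20073) = (94*(2 - 1*196 - 1*0) + 47518)*(-466392568/20073) = (94*(2 - 196 + 0) + 47518)*(-466392568/20073) = (94*(-194) + 47518)*(-466392568/20073) = (-18236 + 47518)*(-466392568/20073) = 29282*(-466392568/20073) = -13656907176176/20073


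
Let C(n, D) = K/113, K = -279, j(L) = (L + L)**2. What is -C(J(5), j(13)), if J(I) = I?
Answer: 279/113 ≈ 2.4690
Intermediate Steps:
j(L) = 4*L**2 (j(L) = (2*L)**2 = 4*L**2)
C(n, D) = -279/113
-C(J(5), j(13)) = -1*(-279/113) = 279/113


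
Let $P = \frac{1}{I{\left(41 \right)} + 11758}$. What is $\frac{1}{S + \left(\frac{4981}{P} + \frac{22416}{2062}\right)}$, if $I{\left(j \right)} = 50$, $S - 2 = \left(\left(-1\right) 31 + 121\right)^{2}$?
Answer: $\frac{1031}{60647297458} \approx 1.7 \cdot 10^{-8}$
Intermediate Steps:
$S = 8102$ ($S = 2 + \left(\left(-1\right) 31 + 121\right)^{2} = 2 + \left(-31 + 121\right)^{2} = 2 + 90^{2} = 2 + 8100 = 8102$)
$P = \frac{1}{11808}$ ($P = \frac{1}{50 + 11758} = \frac{1}{11808} \approx 8.4688 \cdot 10^{-5}$)
$\frac{1}{S + \left(\frac{4981}{P} + \frac{22416}{2062}\right)} = \frac{1}{8102 + \left(4981 \frac{1}{\frac{1}{11808}} + \frac{22416}{2062}\right)} = \frac{1}{8102 + \left(4981 \cdot 11808 + 22416 \cdot \frac{1}{2062}\right)} = \frac{1}{8102 + \left(58815648 + \frac{11208}{1031}\right)} = \frac{1}{8102 + \frac{60638944296}{1031}} = \frac{1}{\frac{60647297458}{1031}} = \frac{1031}{60647297458}$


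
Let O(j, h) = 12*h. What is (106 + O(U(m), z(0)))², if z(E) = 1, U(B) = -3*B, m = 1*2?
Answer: 13924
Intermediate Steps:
m = 2
(106 + O(U(m), z(0)))² = (106 + 12*1)² = (106 + 12)² = 118² = 13924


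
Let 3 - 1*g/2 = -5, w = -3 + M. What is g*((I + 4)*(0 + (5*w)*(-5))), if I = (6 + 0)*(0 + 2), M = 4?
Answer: -6400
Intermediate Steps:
w = 1 (w = -3 + 4 = 1)
I = 12 (I = 6*2 = 12)
g = 16 (g = 6 - 2*(-5) = 6 + 10 = 16)
g*((I + 4)*(0 + (5*w)*(-5))) = 16*((12 + 4)*(0 + (5*1)*(-5))) = 16*(16*(0 + 5*(-5))) = 16*(16*(0 - 25)) = 16*(16*(-25)) = 16*(-400) = -6400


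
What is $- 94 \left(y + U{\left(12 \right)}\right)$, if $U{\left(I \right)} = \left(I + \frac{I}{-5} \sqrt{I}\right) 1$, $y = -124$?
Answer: $10528 + \frac{2256 \sqrt{3}}{5} \approx 11310.0$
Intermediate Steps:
$U{\left(I \right)} = I - \frac{I^{\frac{3}{2}}}{5}$ ($U{\left(I \right)} = \left(I + I \left(- \frac{1}{5}\right) \sqrt{I}\right) 1 = \left(I + - \frac{I}{5} \sqrt{I}\right) 1 = \left(I - \frac{I^{\frac{3}{2}}}{5}\right) 1 = I - \frac{I^{\frac{3}{2}}}{5}$)
$- 94 \left(y + U{\left(12 \right)}\right) = - 94 \left(-124 + \left(12 - \frac{12^{\frac{3}{2}}}{5}\right)\right) = - 94 \left(-124 + \left(12 - \frac{24 \sqrt{3}}{5}\right)\right) = - 94 \left(-112 - \frac{24 \sqrt{3}}{5}\right) = 10528 + \frac{2256 \sqrt{3}}{5}$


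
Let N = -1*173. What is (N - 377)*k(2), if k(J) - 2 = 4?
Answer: -3300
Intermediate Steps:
N = -173
k(J) = 6 (k(J) = 2 + 4 = 6)
(N - 377)*k(2) = (-173 - 377)*6 = -550*6 = -3300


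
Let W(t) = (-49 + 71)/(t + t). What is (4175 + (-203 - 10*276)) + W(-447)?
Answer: 541753/447 ≈ 1212.0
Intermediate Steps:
W(t) = 11/t (W(t) = 22/((2*t)) = 22*(1/(2*t)) = 11/t)
(4175 + (-203 - 10*276)) + W(-447) = (4175 + (-203 - 10*276)) + 11/(-447) = (4175 + (-203 - 2760)) + 11*(-1/447) = (4175 - 2963) - 11/447 = 1212 - 11/447 = 541753/447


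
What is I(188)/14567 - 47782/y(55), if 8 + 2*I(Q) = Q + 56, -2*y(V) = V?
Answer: 1392087278/801185 ≈ 1737.5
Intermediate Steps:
y(V) = -V/2
I(Q) = 24 + Q/2 (I(Q) = -4 + (Q + 56)/2 = -4 + (56 + Q)/2 = -4 + (28 + Q/2) = 24 + Q/2)
I(188)/14567 - 47782/y(55) = (24 + (½)*188)/14567 - 47782/((-½*55)) = (24 + 94)*(1/14567) - 47782/(-55/2) = 118*(1/14567) - 47782*(-2/55) = 118/14567 + 95564/55 = 1392087278/801185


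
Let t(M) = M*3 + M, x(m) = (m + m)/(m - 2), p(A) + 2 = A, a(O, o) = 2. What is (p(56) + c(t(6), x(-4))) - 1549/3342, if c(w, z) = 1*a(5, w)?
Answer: 185603/3342 ≈ 55.536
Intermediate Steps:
p(A) = -2 + A
x(m) = 2*m/(-2 + m) (x(m) = (2*m)/(-2 + m) = 2*m/(-2 + m))
t(M) = 4*M (t(M) = 3*M + M = 4*M)
c(w, z) = 2 (c(w, z) = 1*2 = 2)
(p(56) + c(t(6), x(-4))) - 1549/3342 = ((-2 + 56) + 2) - 1549/3342 = (54 + 2) - 1549*1/3342 = 56 - 1549/3342 = 185603/3342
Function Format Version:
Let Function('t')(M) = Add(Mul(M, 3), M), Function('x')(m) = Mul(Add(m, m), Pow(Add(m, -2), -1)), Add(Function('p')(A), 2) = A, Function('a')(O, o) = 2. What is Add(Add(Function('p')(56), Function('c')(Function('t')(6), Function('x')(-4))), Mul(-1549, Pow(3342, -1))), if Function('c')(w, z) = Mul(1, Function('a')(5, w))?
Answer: Rational(185603, 3342) ≈ 55.536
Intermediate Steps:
Function('p')(A) = Add(-2, A)
Function('x')(m) = Mul(2, m, Pow(Add(-2, m), -1)) (Function('x')(m) = Mul(Mul(2, m), Pow(Add(-2, m), -1)) = Mul(2, m, Pow(Add(-2, m), -1)))
Function('t')(M) = Mul(4, M) (Function('t')(M) = Add(Mul(3, M), M) = Mul(4, M))
Function('c')(w, z) = 2 (Function('c')(w, z) = Mul(1, 2) = 2)
Add(Add(Function('p')(56), Function('c')(Function('t')(6), Function('x')(-4))), Mul(-1549, Pow(3342, -1))) = Add(Add(Add(-2, 56), 2), Mul(-1549, Pow(3342, -1))) = Add(Add(54, 2), Mul(-1549, Rational(1, 3342))) = Add(56, Rational(-1549, 3342)) = Rational(185603, 3342)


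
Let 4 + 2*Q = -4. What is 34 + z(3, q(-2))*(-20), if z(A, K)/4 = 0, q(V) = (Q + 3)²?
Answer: 34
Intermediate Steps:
Q = -4 (Q = -2 + (½)*(-4) = -2 - 2 = -4)
q(V) = 1 (q(V) = (-4 + 3)² = (-1)² = 1)
z(A, K) = 0 (z(A, K) = 4*0 = 0)
34 + z(3, q(-2))*(-20) = 34 + 0*(-20) = 34 + 0 = 34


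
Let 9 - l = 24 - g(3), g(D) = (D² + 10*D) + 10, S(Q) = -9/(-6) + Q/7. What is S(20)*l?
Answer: 1037/7 ≈ 148.14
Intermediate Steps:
S(Q) = 3/2 + Q/7 (S(Q) = -9*(-⅙) + Q*(⅐) = 3/2 + Q/7)
g(D) = 10 + D² + 10*D
l = 34 (l = 9 - (24 - (10 + 3² + 10*3)) = 9 - (24 - (10 + 9 + 30)) = 9 - (24 - 1*49) = 9 - (24 - 49) = 9 - 1*(-25) = 9 + 25 = 34)
S(20)*l = (3/2 + (⅐)*20)*34 = (3/2 + 20/7)*34 = (61/14)*34 = 1037/7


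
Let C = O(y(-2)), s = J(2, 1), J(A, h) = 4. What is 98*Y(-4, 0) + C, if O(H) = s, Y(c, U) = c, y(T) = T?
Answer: -388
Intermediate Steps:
s = 4
O(H) = 4
C = 4
98*Y(-4, 0) + C = 98*(-4) + 4 = -392 + 4 = -388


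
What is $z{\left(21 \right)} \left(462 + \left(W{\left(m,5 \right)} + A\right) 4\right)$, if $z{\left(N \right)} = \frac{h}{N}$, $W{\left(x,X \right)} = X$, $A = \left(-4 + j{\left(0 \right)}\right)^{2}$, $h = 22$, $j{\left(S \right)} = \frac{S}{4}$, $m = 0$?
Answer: $572$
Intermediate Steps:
$j{\left(S \right)} = \frac{S}{4}$ ($j{\left(S \right)} = S \frac{1}{4} = \frac{S}{4}$)
$A = 16$ ($A = \left(-4 + \frac{1}{4} \cdot 0\right)^{2} = \left(-4 + 0\right)^{2} = \left(-4\right)^{2} = 16$)
$z{\left(N \right)} = \frac{22}{N}$
$z{\left(21 \right)} \left(462 + \left(W{\left(m,5 \right)} + A\right) 4\right) = \frac{22}{21} \left(462 + \left(5 + 16\right) 4\right) = 22 \cdot \frac{1}{21} \left(462 + 21 \cdot 4\right) = \frac{22 \left(462 + 84\right)}{21} = \frac{22}{21} \cdot 546 = 572$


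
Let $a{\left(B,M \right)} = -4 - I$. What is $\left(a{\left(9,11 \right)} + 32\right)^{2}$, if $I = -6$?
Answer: $1156$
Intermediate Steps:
$a{\left(B,M \right)} = 2$ ($a{\left(B,M \right)} = -4 - -6 = -4 + 6 = 2$)
$\left(a{\left(9,11 \right)} + 32\right)^{2} = \left(2 + 32\right)^{2} = 34^{2} = 1156$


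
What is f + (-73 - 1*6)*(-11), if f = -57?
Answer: 812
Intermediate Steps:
f + (-73 - 1*6)*(-11) = -57 + (-73 - 1*6)*(-11) = -57 + (-73 - 6)*(-11) = -57 - 79*(-11) = -57 + 869 = 812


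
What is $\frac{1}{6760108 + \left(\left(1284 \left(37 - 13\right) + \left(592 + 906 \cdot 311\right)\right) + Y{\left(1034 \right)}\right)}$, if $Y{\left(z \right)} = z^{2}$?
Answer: $\frac{1}{8142438} \approx 1.2281 \cdot 10^{-7}$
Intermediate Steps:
$\frac{1}{6760108 + \left(\left(1284 \left(37 - 13\right) + \left(592 + 906 \cdot 311\right)\right) + Y{\left(1034 \right)}\right)} = \frac{1}{6760108 + \left(\left(1284 \left(37 - 13\right) + \left(592 + 906 \cdot 311\right)\right) + 1034^{2}\right)} = \frac{1}{6760108 + \left(\left(1284 \cdot 24 + \left(592 + 281766\right)\right) + 1069156\right)} = \frac{1}{6760108 + \left(\left(30816 + 282358\right) + 1069156\right)} = \frac{1}{6760108 + \left(313174 + 1069156\right)} = \frac{1}{6760108 + 1382330} = \frac{1}{8142438}$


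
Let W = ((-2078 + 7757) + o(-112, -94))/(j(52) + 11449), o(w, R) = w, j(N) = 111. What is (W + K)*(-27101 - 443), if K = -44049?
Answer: 1753178605739/1445 ≈ 1.2133e+9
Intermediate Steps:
W = 5567/11560 (W = ((-2078 + 7757) - 112)/(111 + 11449) = (5679 - 112)/11560 = 5567*(1/11560) = 5567/11560 ≈ 0.48157)
(W + K)*(-27101 - 443) = (5567/11560 - 44049)*(-27101 - 443) = -509200873/11560*(-27544) = 1753178605739/1445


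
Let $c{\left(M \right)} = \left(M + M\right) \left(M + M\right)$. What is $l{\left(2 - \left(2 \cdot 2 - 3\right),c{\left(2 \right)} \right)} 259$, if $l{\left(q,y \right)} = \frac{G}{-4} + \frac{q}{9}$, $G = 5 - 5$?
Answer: $\frac{259}{9} \approx 28.778$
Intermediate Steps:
$G = 0$
$c{\left(M \right)} = 4 M^{2}$ ($c{\left(M \right)} = 2 M 2 M = 4 M^{2}$)
$l{\left(q,y \right)} = \frac{q}{9}$ ($l{\left(q,y \right)} = \frac{0}{-4} + \frac{q}{9} = 0 \left(- \frac{1}{4}\right) + q \frac{1}{9} = 0 + \frac{q}{9} = \frac{q}{9}$)
$l{\left(2 - \left(2 \cdot 2 - 3\right),c{\left(2 \right)} \right)} 259 = \frac{2 - \left(2 \cdot 2 - 3\right)}{9} \cdot 259 = \frac{2 - \left(4 - 3\right)}{9} \cdot 259 = \frac{2 - 1}{9} \cdot 259 = \frac{1}{9} \cdot 1 \cdot 259 = \frac{1}{9} \cdot 259 = \frac{259}{9}$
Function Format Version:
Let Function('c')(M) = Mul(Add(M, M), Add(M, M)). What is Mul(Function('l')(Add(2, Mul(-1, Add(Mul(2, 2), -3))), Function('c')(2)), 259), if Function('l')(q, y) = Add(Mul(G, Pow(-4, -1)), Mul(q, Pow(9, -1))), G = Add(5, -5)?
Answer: Rational(259, 9) ≈ 28.778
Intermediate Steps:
G = 0
Function('c')(M) = Mul(4, Pow(M, 2)) (Function('c')(M) = Mul(Mul(2, M), Mul(2, M)) = Mul(4, Pow(M, 2)))
Function('l')(q, y) = Mul(Rational(1, 9), q) (Function('l')(q, y) = Add(Mul(0, Pow(-4, -1)), Mul(q, Pow(9, -1))) = Add(Mul(0, Rational(-1, 4)), Mul(q, Rational(1, 9))) = Add(0, Mul(Rational(1, 9), q)) = Mul(Rational(1, 9), q))
Mul(Function('l')(Add(2, Mul(-1, Add(Mul(2, 2), -3))), Function('c')(2)), 259) = Mul(Mul(Rational(1, 9), Add(2, Mul(-1, Add(Mul(2, 2), -3)))), 259) = Mul(Mul(Rational(1, 9), Add(2, Mul(-1, Add(4, -3)))), 259) = Mul(Mul(Rational(1, 9), Add(2, Mul(-1, 1))), 259) = Mul(Mul(Rational(1, 9), Add(2, -1)), 259) = Mul(Mul(Rational(1, 9), 1), 259) = Mul(Rational(1, 9), 259) = Rational(259, 9)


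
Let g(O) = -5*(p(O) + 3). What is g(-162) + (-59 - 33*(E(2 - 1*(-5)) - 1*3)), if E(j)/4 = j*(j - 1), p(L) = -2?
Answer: -5509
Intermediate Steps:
g(O) = -5 (g(O) = -5*(-2 + 3) = -5*1 = -5)
E(j) = 4*j*(-1 + j) (E(j) = 4*(j*(j - 1)) = 4*(j*(-1 + j)) = 4*j*(-1 + j))
g(-162) + (-59 - 33*(E(2 - 1*(-5)) - 1*3)) = -5 + (-59 - 33*(4*(2 - 1*(-5))*(-1 + (2 - 1*(-5))) - 1*3)) = -5 + (-59 - 33*(4*(2 + 5)*(-1 + (2 + 5)) - 3)) = -5 + (-59 - 33*(4*7*(-1 + 7) - 3)) = -5 + (-59 - 33*(4*7*6 - 3)) = -5 + (-59 - 33*(168 - 3)) = -5 + (-59 - 33*165) = -5 + (-59 - 5445) = -5 - 5504 = -5509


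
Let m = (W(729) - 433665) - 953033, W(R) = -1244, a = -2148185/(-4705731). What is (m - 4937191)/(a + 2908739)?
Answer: -29764374437223/13687745431394 ≈ -2.1745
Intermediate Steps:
a = 2148185/4705731 (a = -2148185*(-1/4705731) = 2148185/4705731 ≈ 0.45650)
m = -1387942 (m = (-1244 - 433665) - 953033 = -434909 - 953033 = -1387942)
(m - 4937191)/(a + 2908739) = (-1387942 - 4937191)/(2148185/4705731 + 2908739) = -6325133/13687745431394/4705731 = -6325133*4705731/13687745431394 = -29764374437223/13687745431394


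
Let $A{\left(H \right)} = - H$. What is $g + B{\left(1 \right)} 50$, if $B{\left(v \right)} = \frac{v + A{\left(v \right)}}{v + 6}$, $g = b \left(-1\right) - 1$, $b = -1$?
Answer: $0$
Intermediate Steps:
$g = 0$ ($g = \left(-1\right) \left(-1\right) - 1 = 1 - 1 = 0$)
$B{\left(v \right)} = 0$ ($B{\left(v \right)} = \frac{v - v}{v + 6} = \frac{0}{6 + v} = 0$)
$g + B{\left(1 \right)} 50 = 0 + 0 \cdot 50 = 0 + 0 = 0$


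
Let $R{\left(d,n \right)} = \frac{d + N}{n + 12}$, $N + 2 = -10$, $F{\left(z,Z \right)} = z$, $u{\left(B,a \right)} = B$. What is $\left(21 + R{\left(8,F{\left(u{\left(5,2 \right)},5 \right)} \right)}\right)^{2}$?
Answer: $\frac{124609}{289} \approx 431.17$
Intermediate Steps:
$N = -12$ ($N = -2 - 10 = -12$)
$R{\left(d,n \right)} = \frac{-12 + d}{12 + n}$ ($R{\left(d,n \right)} = \frac{d - 12}{n + 12} = \frac{-12 + d}{12 + n}$)
$\left(21 + R{\left(8,F{\left(u{\left(5,2 \right)},5 \right)} \right)}\right)^{2} = \left(21 + \frac{-12 + 8}{12 + 5}\right)^{2} = \left(21 + \frac{1}{17} \left(-4\right)\right)^{2} = \left(21 - \frac{4}{17}\right)^{2} = \left(\frac{353}{17}\right)^{2} = \frac{124609}{289}$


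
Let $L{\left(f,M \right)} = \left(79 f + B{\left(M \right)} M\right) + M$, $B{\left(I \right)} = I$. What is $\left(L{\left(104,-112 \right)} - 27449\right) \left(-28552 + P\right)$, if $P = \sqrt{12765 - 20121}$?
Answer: $194182152 - 13602 i \sqrt{1839} \approx 1.9418 \cdot 10^{8} - 5.833 \cdot 10^{5} i$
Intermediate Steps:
$P = 2 i \sqrt{1839}$ ($P = \sqrt{-7356} = 2 i \sqrt{1839} \approx 85.767 i$)
$L{\left(f,M \right)} = M + M^{2} + 79 f$ ($L{\left(f,M \right)} = \left(79 f + M M\right) + M = \left(79 f + M^{2}\right) + M = \left(M^{2} + 79 f\right) + M = M + M^{2} + 79 f$)
$\left(L{\left(104,-112 \right)} - 27449\right) \left(-28552 + P\right) = \left(\left(-112 + \left(-112\right)^{2} + 79 \cdot 104\right) - 27449\right) \left(-28552 + 2 i \sqrt{1839}\right) = \left(\left(-112 + 12544 + 8216\right) - 27449\right) \left(-28552 + 2 i \sqrt{1839}\right) = \left(20648 - 27449\right) \left(-28552 + 2 i \sqrt{1839}\right) = - 6801 \left(-28552 + 2 i \sqrt{1839}\right) = 194182152 - 13602 i \sqrt{1839}$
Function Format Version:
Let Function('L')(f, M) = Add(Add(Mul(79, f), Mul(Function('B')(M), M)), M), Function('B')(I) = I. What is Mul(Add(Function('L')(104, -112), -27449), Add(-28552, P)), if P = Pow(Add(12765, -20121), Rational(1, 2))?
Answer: Add(194182152, Mul(-13602, I, Pow(1839, Rational(1, 2)))) ≈ Add(1.9418e+8, Mul(-5.8330e+5, I))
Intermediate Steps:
P = Mul(2, I, Pow(1839, Rational(1, 2))) (P = Pow(-7356, Rational(1, 2)) = Mul(2, I, Pow(1839, Rational(1, 2))) ≈ Mul(85.767, I))
Function('L')(f, M) = Add(M, Pow(M, 2), Mul(79, f)) (Function('L')(f, M) = Add(Add(Mul(79, f), Mul(M, M)), M) = Add(Add(Mul(79, f), Pow(M, 2)), M) = Add(Add(Pow(M, 2), Mul(79, f)), M) = Add(M, Pow(M, 2), Mul(79, f)))
Mul(Add(Function('L')(104, -112), -27449), Add(-28552, P)) = Mul(Add(Add(-112, Pow(-112, 2), Mul(79, 104)), -27449), Add(-28552, Mul(2, I, Pow(1839, Rational(1, 2))))) = Mul(Add(Add(-112, 12544, 8216), -27449), Add(-28552, Mul(2, I, Pow(1839, Rational(1, 2))))) = Mul(Add(20648, -27449), Add(-28552, Mul(2, I, Pow(1839, Rational(1, 2))))) = Mul(-6801, Add(-28552, Mul(2, I, Pow(1839, Rational(1, 2))))) = Add(194182152, Mul(-13602, I, Pow(1839, Rational(1, 2))))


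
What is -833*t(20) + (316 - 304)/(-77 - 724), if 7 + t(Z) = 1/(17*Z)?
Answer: 31124377/5340 ≈ 5828.5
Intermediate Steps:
t(Z) = -7 + 1/(17*Z)
-833*t(20) + (316 - 304)/(-77 - 724) = -833*(-7 + (1/17)/20) + (316 - 304)/(-77 - 724) = -833*(-7 + (1/17)*(1/20)) + 12/(-801) = -833*(-7 + 1/340) + 12*(-1/801) = -833*(-2379/340) - 4/267 = 116571/20 - 4/267 = 31124377/5340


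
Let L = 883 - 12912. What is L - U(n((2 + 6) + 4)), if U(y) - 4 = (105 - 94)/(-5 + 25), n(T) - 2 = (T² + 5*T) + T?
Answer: -240671/20 ≈ -12034.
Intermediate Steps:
n(T) = 2 + T² + 6*T (n(T) = 2 + ((T² + 5*T) + T) = 2 + (T² + 6*T) = 2 + T² + 6*T)
U(y) = 91/20 (U(y) = 4 + (105 - 94)/(-5 + 25) = 4 + 11/20 = 91/20)
L = -12029
L - U(n((2 + 6) + 4)) = -12029 - 1*91/20 = -12029 - 91/20 = -240671/20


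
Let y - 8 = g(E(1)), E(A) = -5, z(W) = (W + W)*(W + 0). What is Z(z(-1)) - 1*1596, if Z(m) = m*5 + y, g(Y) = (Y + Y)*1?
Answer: -1588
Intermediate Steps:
z(W) = 2*W**2 (z(W) = (2*W)*W = 2*W**2)
g(Y) = 2*Y (g(Y) = (2*Y)*1 = 2*Y)
y = -2 (y = 8 + 2*(-5) = 8 - 10 = -2)
Z(m) = -2 + 5*m (Z(m) = m*5 - 2 = 5*m - 2 = -2 + 5*m)
Z(z(-1)) - 1*1596 = (-2 + 5*(2*(-1)**2)) - 1*1596 = (-2 + 5*(2*1)) - 1596 = (-2 + 5*2) - 1596 = (-2 + 10) - 1596 = 8 - 1596 = -1588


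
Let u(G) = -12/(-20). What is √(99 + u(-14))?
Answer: √2490/5 ≈ 9.9800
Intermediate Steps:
u(G) = ⅗ (u(G) = -12*(-1/20) = ⅗)
√(99 + u(-14)) = √(99 + ⅗) = √(498/5) = √2490/5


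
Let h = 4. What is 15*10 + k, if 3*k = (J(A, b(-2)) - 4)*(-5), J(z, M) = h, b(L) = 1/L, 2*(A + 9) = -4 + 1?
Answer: 150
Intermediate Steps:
A = -21/2 (A = -9 + (-4 + 1)/2 = -9 + (½)*(-3) = -9 - 3/2 = -21/2 ≈ -10.500)
J(z, M) = 4
k = 0 (k = ((4 - 4)*(-5))/3 = (0*(-5))/3 = (⅓)*0 = 0)
15*10 + k = 15*10 + 0 = 150 + 0 = 150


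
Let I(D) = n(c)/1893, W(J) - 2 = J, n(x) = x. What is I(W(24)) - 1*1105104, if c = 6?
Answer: -697320622/631 ≈ -1.1051e+6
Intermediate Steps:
W(J) = 2 + J
I(D) = 2/631 (I(D) = 6/1893 = 6*(1/1893) = 2/631)
I(W(24)) - 1*1105104 = 2/631 - 1*1105104 = 2/631 - 1105104 = -697320622/631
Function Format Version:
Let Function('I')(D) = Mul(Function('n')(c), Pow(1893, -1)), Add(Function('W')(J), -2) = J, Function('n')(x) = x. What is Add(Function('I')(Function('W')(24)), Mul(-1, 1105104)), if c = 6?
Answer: Rational(-697320622, 631) ≈ -1.1051e+6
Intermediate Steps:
Function('W')(J) = Add(2, J)
Function('I')(D) = Rational(2, 631) (Function('I')(D) = Mul(6, Pow(1893, -1)) = Mul(6, Rational(1, 1893)) = Rational(2, 631))
Add(Function('I')(Function('W')(24)), Mul(-1, 1105104)) = Add(Rational(2, 631), Mul(-1, 1105104)) = Add(Rational(2, 631), -1105104) = Rational(-697320622, 631)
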